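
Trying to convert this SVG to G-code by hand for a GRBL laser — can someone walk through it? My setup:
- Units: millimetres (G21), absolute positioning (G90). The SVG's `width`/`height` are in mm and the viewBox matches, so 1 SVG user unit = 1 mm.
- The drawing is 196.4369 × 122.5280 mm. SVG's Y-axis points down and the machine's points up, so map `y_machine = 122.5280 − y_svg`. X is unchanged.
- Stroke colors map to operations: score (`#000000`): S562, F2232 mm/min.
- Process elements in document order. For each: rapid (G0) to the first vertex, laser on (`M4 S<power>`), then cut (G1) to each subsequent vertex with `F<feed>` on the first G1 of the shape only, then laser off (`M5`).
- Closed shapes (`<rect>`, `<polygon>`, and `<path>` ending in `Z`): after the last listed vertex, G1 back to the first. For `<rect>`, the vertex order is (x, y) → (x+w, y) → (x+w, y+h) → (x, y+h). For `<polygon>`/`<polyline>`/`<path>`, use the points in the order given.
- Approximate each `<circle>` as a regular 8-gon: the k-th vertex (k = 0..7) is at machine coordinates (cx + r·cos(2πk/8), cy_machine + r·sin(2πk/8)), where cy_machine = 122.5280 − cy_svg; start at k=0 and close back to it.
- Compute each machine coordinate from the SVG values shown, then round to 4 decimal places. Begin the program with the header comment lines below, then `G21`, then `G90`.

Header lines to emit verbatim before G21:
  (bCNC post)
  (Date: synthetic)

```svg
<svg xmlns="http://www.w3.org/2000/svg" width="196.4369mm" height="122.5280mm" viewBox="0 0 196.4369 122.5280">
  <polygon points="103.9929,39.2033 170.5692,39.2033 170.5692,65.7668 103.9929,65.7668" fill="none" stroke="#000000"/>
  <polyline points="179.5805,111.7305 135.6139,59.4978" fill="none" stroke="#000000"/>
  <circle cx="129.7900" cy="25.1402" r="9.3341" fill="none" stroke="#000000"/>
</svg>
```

(bCNC post)
(Date: synthetic)
G21
G90
G0 X103.9929 Y83.3247
M4 S562
G1 X170.5692 Y83.3247 F2232
G1 X170.5692 Y56.7612
G1 X103.9929 Y56.7612
G1 X103.9929 Y83.3247
M5
G0 X179.5805 Y10.7975
M4 S562
G1 X135.6139 Y63.0302 F2232
M5
G0 X139.1241 Y97.3878
M4 S562
G1 X136.3902 Y103.9880 F2232
G1 X129.7900 Y106.7219
G1 X123.1898 Y103.9880
G1 X120.4559 Y97.3878
G1 X123.1898 Y90.7876
G1 X129.7900 Y88.0537
G1 X136.3902 Y90.7876
G1 X139.1241 Y97.3878
M5

viewBox `0 0 196.4369 122.5280` with mm width/height → 1 unit = 1 mm. Flip: y_m = 122.5280 − y_svg.

**Shape 1** — `<polygon>` rectangle, stroke `#000000` → score (S562, F2232). Machine vertices: (103.9929,83.3247) → (170.5692,83.3247) → (170.5692,56.7612) → (103.9929,56.7612) → (103.9929,83.3247). Closed: final G1 returns to the first vertex.

**Shape 2** — `<polyline>` line segment, stroke `#000000` → score (S562, F2232). Machine vertices: (179.5805,10.7975) → (135.6139,63.0302). Open path.

**Shape 3** — `<circle>` circle, stroke `#000000` → score (S562, F2232). Machine vertices: (139.1241,97.3878) → (136.3902,103.9880) → (129.7900,106.7219) → (123.1898,103.9880) → (120.4559,97.3878) → (123.1898,90.7876) → (129.7900,88.0537) → (136.3902,90.7876) → (139.1241,97.3878). Closed: final G1 returns to the first vertex.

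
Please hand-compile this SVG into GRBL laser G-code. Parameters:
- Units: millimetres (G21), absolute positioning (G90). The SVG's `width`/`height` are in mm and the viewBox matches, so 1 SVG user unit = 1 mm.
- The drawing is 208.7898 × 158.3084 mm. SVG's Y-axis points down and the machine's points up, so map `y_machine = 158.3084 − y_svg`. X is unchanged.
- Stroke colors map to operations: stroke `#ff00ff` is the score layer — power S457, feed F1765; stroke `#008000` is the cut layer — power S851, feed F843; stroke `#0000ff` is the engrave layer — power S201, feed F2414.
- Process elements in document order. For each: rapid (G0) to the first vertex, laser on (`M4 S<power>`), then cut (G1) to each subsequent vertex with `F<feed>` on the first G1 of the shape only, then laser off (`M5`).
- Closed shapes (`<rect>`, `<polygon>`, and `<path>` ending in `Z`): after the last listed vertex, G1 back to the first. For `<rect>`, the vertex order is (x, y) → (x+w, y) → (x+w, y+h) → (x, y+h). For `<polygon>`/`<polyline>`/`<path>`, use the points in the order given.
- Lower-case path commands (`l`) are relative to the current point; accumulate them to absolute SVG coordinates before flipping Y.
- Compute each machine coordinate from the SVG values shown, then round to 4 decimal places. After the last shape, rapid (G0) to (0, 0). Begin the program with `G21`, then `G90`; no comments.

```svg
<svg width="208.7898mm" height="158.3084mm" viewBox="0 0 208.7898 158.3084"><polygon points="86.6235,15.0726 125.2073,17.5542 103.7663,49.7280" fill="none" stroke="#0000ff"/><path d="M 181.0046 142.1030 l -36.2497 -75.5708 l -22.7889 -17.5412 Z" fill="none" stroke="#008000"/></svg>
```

Since the viewBox matches the mm dimensions, user units are millimetres directly. The only transform is the Y-flip y_m = 158.3084 − y_svg.

Shape 1 is a regular polygon drawn with `<polygon>`. Its stroke #0000ff means engrave at S201, F2414. After flipping Y the toolpath is (86.6235,143.2358) → (125.2073,140.7542) → (103.7663,108.5804) → (86.6235,143.2358), returning to the start.

Shape 2 is a closed polygon drawn with `<path>`. Its stroke #008000 means cut at S851, F843. After flipping Y the toolpath is (181.0046,16.2054) → (144.7549,91.7762) → (121.9660,109.3174) → (181.0046,16.2054), returning to the start.

G21
G90
G0 X86.6235 Y143.2358
M4 S201
G1 X125.2073 Y140.7542 F2414
G1 X103.7663 Y108.5804
G1 X86.6235 Y143.2358
M5
G0 X181.0046 Y16.2054
M4 S851
G1 X144.7549 Y91.7762 F843
G1 X121.9660 Y109.3174
G1 X181.0046 Y16.2054
M5
G0 X0.0000 Y0.0000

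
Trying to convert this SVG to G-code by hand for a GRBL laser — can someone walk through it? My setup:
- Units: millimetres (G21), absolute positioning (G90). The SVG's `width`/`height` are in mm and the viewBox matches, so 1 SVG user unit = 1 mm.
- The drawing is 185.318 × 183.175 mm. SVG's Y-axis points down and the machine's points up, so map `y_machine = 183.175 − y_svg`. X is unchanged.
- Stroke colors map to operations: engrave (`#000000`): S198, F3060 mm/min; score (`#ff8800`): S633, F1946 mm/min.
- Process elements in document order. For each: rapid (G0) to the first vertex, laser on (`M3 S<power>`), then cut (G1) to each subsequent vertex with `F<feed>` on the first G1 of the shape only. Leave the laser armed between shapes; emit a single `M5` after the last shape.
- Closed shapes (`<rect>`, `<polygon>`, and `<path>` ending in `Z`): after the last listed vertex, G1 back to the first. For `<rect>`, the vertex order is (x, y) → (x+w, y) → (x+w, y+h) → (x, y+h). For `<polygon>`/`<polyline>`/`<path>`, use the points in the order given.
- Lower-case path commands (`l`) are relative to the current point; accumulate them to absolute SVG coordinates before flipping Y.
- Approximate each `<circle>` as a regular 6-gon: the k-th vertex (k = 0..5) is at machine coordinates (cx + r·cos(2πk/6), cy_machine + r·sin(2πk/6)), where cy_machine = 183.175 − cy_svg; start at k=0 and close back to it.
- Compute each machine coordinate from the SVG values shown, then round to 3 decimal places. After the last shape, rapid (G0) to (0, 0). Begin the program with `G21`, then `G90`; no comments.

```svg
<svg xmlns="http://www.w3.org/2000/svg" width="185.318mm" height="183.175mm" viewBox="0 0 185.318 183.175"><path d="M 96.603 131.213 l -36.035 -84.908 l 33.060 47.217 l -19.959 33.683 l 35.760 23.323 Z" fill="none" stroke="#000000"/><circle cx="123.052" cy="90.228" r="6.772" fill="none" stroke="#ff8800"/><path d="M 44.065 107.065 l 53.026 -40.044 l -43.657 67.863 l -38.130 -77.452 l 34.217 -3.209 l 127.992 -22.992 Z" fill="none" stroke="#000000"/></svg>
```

1 u = 1 mm; y_m = 183.175 − y.

[1] `<path>` closed polygon, #000000→engrave S198 F3060: (96.603,51.962) → (60.568,136.870) → (93.628,89.653) → (73.669,55.970) → (109.429,32.647) → (96.603,51.962) (closed)

[2] `<circle>` circle, #ff8800→score S633 F1946: (129.824,92.947) → (126.438,98.812) → (119.666,98.812) → (116.280,92.947) → (119.666,87.082) → (126.438,87.082) → (129.824,92.947) (closed)

[3] `<path>` closed polygon, #000000→engrave S198 F3060: (44.065,76.110) → (97.091,116.154) → (53.434,48.291) → (15.304,125.743) → (49.521,128.952) → (177.513,151.944) → (44.065,76.110) (closed)

G21
G90
G0 X96.603 Y51.962
M3 S198
G1 X60.568 Y136.870 F3060
G1 X93.628 Y89.653
G1 X73.669 Y55.970
G1 X109.429 Y32.647
G1 X96.603 Y51.962
G0 X129.824 Y92.947
M3 S633
G1 X126.438 Y98.812 F1946
G1 X119.666 Y98.812
G1 X116.280 Y92.947
G1 X119.666 Y87.082
G1 X126.438 Y87.082
G1 X129.824 Y92.947
G0 X44.065 Y76.110
M3 S198
G1 X97.091 Y116.154 F3060
G1 X53.434 Y48.291
G1 X15.304 Y125.743
G1 X49.521 Y128.952
G1 X177.513 Y151.944
G1 X44.065 Y76.110
M5
G0 X0.000 Y0.000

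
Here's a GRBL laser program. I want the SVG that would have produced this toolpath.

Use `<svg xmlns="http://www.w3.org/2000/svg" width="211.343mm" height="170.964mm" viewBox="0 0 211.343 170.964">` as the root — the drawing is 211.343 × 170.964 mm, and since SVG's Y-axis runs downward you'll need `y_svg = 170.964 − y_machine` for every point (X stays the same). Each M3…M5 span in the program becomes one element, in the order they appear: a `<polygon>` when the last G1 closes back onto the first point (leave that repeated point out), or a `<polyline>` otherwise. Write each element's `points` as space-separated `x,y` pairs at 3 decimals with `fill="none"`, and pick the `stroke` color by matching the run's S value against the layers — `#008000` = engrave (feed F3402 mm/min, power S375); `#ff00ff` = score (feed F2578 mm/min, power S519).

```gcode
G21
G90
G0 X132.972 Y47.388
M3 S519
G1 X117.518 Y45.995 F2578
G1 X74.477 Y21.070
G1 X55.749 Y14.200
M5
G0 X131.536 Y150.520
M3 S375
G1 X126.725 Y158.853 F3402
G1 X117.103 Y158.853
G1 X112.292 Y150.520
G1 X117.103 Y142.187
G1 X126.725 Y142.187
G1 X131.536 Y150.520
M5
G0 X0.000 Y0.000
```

Each laser-on run becomes one SVG element. Flip Y back into SVG space with y_svg = 170.964 − y_machine.

Run 1: power S519 maps to stroke `#ff00ff` (score). The run is open, so emit a `<polyline>` with points (Y-flipped): 132.972,123.576 117.518,124.969 74.477,149.894 55.749,156.764.

Run 2: the run's S375 means `#008000` (engrave). The run returns to its start, so emit a `<polygon>` with points (Y-flipped): 131.536,20.444 126.725,12.111 117.103,12.111 112.292,20.444 117.103,28.777 126.725,28.777.

<svg xmlns="http://www.w3.org/2000/svg" width="211.343mm" height="170.964mm" viewBox="0 0 211.343 170.964">
  <polyline points="132.972,123.576 117.518,124.969 74.477,149.894 55.749,156.764" fill="none" stroke="#ff00ff"/>
  <polygon points="131.536,20.444 126.725,12.111 117.103,12.111 112.292,20.444 117.103,28.777 126.725,28.777" fill="none" stroke="#008000"/>
</svg>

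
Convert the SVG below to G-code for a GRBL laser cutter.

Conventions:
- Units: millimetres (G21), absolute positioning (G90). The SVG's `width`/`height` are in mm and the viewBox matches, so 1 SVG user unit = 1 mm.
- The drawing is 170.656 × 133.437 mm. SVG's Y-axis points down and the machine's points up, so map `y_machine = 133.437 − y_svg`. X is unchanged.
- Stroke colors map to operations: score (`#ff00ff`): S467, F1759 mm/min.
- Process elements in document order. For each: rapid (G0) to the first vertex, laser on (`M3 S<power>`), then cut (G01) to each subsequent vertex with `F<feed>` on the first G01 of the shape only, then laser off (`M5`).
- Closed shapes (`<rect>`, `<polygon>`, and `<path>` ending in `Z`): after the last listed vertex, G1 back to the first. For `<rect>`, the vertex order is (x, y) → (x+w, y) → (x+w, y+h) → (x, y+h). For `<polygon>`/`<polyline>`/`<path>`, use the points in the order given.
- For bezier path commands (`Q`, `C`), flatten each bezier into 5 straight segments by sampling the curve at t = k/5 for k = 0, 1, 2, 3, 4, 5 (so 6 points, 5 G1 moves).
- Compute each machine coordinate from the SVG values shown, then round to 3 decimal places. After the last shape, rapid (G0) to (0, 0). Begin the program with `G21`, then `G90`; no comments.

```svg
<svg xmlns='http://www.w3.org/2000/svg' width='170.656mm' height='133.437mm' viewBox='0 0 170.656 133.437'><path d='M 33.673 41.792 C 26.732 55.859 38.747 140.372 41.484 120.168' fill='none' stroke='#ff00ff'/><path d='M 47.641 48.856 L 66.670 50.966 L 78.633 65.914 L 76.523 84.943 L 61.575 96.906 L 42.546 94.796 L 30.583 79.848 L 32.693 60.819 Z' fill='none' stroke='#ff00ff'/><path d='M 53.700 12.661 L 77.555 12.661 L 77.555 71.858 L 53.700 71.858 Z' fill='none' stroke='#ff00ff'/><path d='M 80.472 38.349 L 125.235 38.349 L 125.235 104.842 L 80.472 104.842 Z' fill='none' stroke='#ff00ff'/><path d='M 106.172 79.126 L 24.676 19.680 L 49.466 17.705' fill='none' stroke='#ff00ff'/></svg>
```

viewBox `0 0 170.656 133.437` with mm width/height → 1 unit = 1 mm. Flip: y_m = 133.437 − y_svg.

**Shape 1** — `<path>` cubic bezier, stroke `#ff00ff` → score (S467, F1759). Control points (SVG): P0=(33.673,41.792), P1=(26.732,55.859), P2=(38.747,140.372), P3=(41.484,120.168); sampled at t=k/5. Machine vertices: (33.673,91.645) → (31.557,76.153) → (32.636,52.161) → (35.553,28.078) → (38.954,12.311) → (41.484,13.269). Open path.

**Shape 2** — `<path>` regular polygon, stroke `#ff00ff` → score (S467, F1759). Machine vertices: (47.641,84.581) → (66.670,82.471) → (78.633,67.523) → (76.523,48.494) → (61.575,36.531) → (42.546,38.641) → (30.583,53.589) → (32.693,72.618) → (47.641,84.581). Closed: final G1 returns to the first vertex.

**Shape 3** — `<path>` rectangle, stroke `#ff00ff` → score (S467, F1759). Machine vertices: (53.700,120.776) → (77.555,120.776) → (77.555,61.579) → (53.700,61.579) → (53.700,120.776). Closed: final G1 returns to the first vertex.

**Shape 4** — `<path>` rectangle, stroke `#ff00ff` → score (S467, F1759). Machine vertices: (80.472,95.088) → (125.235,95.088) → (125.235,28.595) → (80.472,28.595) → (80.472,95.088). Closed: final G1 returns to the first vertex.

**Shape 5** — `<path>` open polyline, stroke `#ff00ff` → score (S467, F1759). Machine vertices: (106.172,54.311) → (24.676,113.757) → (49.466,115.732). Open path.

G21
G90
G0 X33.673 Y91.645
M3 S467
G01 X31.557 Y76.153 F1759
G01 X32.636 Y52.161
G01 X35.553 Y28.078
G01 X38.954 Y12.311
G01 X41.484 Y13.269
M5
G0 X47.641 Y84.581
M3 S467
G01 X66.670 Y82.471 F1759
G01 X78.633 Y67.523
G01 X76.523 Y48.494
G01 X61.575 Y36.531
G01 X42.546 Y38.641
G01 X30.583 Y53.589
G01 X32.693 Y72.618
G01 X47.641 Y84.581
M5
G0 X53.700 Y120.776
M3 S467
G01 X77.555 Y120.776 F1759
G01 X77.555 Y61.579
G01 X53.700 Y61.579
G01 X53.700 Y120.776
M5
G0 X80.472 Y95.088
M3 S467
G01 X125.235 Y95.088 F1759
G01 X125.235 Y28.595
G01 X80.472 Y28.595
G01 X80.472 Y95.088
M5
G0 X106.172 Y54.311
M3 S467
G01 X24.676 Y113.757 F1759
G01 X49.466 Y115.732
M5
G0 X0.000 Y0.000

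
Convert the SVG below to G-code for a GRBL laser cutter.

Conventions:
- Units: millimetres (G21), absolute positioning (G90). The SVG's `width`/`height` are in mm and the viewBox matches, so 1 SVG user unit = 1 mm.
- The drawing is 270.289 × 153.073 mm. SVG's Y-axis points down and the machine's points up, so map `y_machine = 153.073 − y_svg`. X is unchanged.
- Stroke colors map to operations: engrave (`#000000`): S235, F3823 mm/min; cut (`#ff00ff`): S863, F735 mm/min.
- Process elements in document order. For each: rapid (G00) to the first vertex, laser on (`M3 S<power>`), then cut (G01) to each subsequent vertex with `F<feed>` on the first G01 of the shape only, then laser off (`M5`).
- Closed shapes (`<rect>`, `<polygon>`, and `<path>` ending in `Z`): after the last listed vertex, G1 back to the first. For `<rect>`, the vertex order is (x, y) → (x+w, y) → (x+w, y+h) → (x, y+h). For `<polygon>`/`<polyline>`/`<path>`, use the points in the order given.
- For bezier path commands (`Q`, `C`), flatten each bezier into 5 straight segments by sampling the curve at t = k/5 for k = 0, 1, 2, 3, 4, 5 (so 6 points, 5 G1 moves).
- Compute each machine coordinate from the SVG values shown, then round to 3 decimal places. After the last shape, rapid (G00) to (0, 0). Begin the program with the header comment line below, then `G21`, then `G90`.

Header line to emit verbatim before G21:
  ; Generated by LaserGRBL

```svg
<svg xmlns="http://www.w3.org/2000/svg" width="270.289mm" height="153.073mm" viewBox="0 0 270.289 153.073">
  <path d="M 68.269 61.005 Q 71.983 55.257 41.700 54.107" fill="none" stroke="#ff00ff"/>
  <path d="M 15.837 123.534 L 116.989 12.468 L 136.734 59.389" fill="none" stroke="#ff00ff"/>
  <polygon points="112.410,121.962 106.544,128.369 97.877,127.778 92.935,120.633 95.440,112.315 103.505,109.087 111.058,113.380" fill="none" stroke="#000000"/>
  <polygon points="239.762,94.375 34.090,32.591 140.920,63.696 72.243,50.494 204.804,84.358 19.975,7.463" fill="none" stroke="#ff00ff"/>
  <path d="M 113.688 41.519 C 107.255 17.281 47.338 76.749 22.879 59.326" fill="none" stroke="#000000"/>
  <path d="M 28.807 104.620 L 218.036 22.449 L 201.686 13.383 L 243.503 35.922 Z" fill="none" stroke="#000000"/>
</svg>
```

; Generated by LaserGRBL
G21
G90
G00 X68.269 Y92.068
M3 S863
G01 X68.395 Y94.183 F735
G01 X65.801 Y95.931
G01 X60.487 Y97.310
G01 X52.453 Y98.322
G01 X41.700 Y98.966
M5
G00 X15.837 Y29.539
M3 S863
G01 X116.989 Y140.605 F735
G01 X136.734 Y93.684
M5
G00 X112.410 Y31.111
M3 S235
G01 X106.544 Y24.704 F3823
G01 X97.877 Y25.295
G01 X92.935 Y32.440
G01 X95.440 Y40.758
G01 X103.505 Y43.986
G01 X111.058 Y39.693
G01 X112.410 Y31.111
M5
G00 X239.762 Y58.698
M3 S863
G01 X34.090 Y120.482 F735
G01 X140.920 Y89.377
G01 X72.243 Y102.579
G01 X204.804 Y68.715
G01 X19.975 Y145.610
G01 X239.762 Y58.698
M5
G00 X113.688 Y111.554
M3 S235
G01 X104.122 Y117.337 F3823
G01 X85.988 Y110.739
G01 X63.557 Y99.469
G01 X41.098 Y91.235
G01 X22.879 Y93.747
M5
G00 X28.807 Y48.453
M3 S235
G01 X218.036 Y130.624 F3823
G01 X201.686 Y139.690
G01 X243.503 Y117.151
G01 X28.807 Y48.453
M5
G00 X0.000 Y0.000

1 u = 1 mm; y_m = 153.073 − y.

[1] `<path>` quadratic bezier, #ff00ff→cut S863 F735: (68.269,92.068) → (68.395,94.183) → (65.801,95.931) → (60.487,97.310) → (52.453,98.322) → (41.700,98.966)

[2] `<path>` open polyline, #ff00ff→cut S863 F735: (15.837,29.539) → (116.989,140.605) → (136.734,93.684)

[3] `<polygon>` regular polygon, #000000→engrave S235 F3823: (112.410,31.111) → (106.544,24.704) → (97.877,25.295) → (92.935,32.440) → (95.440,40.758) → (103.505,43.986) → (111.058,39.693) → (112.410,31.111) (closed)

[4] `<polygon>` closed polygon, #ff00ff→cut S863 F735: (239.762,58.698) → (34.090,120.482) → (140.920,89.377) → (72.243,102.579) → (204.804,68.715) → (19.975,145.610) → (239.762,58.698) (closed)

[5] `<path>` cubic bezier, #000000→engrave S235 F3823: (113.688,111.554) → (104.122,117.337) → (85.988,110.739) → (63.557,99.469) → (41.098,91.235) → (22.879,93.747)

[6] `<path>` closed polygon, #000000→engrave S235 F3823: (28.807,48.453) → (218.036,130.624) → (201.686,139.690) → (243.503,117.151) → (28.807,48.453) (closed)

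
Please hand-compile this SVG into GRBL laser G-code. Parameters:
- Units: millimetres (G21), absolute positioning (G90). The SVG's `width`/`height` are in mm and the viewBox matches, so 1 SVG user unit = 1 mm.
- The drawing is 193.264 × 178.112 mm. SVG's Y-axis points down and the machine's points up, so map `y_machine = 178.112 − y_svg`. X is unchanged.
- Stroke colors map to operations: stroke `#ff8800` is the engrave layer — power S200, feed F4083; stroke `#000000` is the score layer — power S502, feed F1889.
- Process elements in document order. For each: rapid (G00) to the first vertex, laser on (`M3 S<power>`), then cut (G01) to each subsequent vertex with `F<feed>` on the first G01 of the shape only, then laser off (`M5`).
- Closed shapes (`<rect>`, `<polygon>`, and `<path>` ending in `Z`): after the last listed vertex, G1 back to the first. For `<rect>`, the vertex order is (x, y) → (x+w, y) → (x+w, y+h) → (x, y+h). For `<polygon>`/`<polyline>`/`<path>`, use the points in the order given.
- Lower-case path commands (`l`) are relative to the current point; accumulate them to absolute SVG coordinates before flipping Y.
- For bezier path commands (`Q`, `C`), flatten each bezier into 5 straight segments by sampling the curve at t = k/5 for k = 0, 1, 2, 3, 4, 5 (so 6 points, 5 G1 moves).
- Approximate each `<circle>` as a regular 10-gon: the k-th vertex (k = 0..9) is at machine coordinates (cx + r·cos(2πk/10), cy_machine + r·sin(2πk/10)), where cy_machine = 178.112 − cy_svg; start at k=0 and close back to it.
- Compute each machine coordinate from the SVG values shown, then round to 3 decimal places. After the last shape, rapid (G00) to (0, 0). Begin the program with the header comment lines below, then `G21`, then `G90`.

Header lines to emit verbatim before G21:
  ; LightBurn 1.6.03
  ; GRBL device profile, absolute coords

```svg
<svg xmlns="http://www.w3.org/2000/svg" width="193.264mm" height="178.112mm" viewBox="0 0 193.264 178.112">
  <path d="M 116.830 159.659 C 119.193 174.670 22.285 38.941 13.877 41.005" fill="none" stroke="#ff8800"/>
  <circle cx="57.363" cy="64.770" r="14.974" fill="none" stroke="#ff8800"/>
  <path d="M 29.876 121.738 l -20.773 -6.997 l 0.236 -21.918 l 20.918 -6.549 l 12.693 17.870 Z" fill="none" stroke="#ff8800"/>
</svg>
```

Since the viewBox matches the mm dimensions, user units are millimetres directly. The only transform is the Y-flip y_m = 178.112 − y_svg.

Shape 1 is a cubic bezier drawn with `<path>`. Its stroke #ff8800 means engrave at S200, F4083. After flipping Y the toolpath is (116.830,18.453) → (107.837,25.227) → (84.033,54.329) → (54.429,91.909) → (28.040,124.119) → (13.877,137.107).

Shape 2 is a circle drawn with `<circle>`. Its stroke #ff8800 means engrave at S200, F4083. After flipping Y the toolpath is (72.337,113.342) → (69.477,122.143) → (61.990,127.583) → (52.736,127.583) → (45.249,122.143) → (42.389,113.342) → (45.249,104.541) → (52.736,99.101) → (61.990,99.101) → (69.477,104.541) → (72.337,113.342), returning to the start.

Shape 3 is a regular polygon drawn with `<path>`. Its stroke #ff8800 means engrave at S200, F4083. After flipping Y the toolpath is (29.876,56.374) → (9.103,63.371) → (9.339,85.289) → (30.257,91.838) → (42.950,73.968) → (29.876,56.374), returning to the start.

; LightBurn 1.6.03
; GRBL device profile, absolute coords
G21
G90
G00 X116.830 Y18.453
M3 S200
G01 X107.837 Y25.227 F4083
G01 X84.033 Y54.329
G01 X54.429 Y91.909
G01 X28.040 Y124.119
G01 X13.877 Y137.107
M5
G00 X72.337 Y113.342
M3 S200
G01 X69.477 Y122.143 F4083
G01 X61.990 Y127.583
G01 X52.736 Y127.583
G01 X45.249 Y122.143
G01 X42.389 Y113.342
G01 X45.249 Y104.541
G01 X52.736 Y99.101
G01 X61.990 Y99.101
G01 X69.477 Y104.541
G01 X72.337 Y113.342
M5
G00 X29.876 Y56.374
M3 S200
G01 X9.103 Y63.371 F4083
G01 X9.339 Y85.289
G01 X30.257 Y91.838
G01 X42.950 Y73.968
G01 X29.876 Y56.374
M5
G00 X0.000 Y0.000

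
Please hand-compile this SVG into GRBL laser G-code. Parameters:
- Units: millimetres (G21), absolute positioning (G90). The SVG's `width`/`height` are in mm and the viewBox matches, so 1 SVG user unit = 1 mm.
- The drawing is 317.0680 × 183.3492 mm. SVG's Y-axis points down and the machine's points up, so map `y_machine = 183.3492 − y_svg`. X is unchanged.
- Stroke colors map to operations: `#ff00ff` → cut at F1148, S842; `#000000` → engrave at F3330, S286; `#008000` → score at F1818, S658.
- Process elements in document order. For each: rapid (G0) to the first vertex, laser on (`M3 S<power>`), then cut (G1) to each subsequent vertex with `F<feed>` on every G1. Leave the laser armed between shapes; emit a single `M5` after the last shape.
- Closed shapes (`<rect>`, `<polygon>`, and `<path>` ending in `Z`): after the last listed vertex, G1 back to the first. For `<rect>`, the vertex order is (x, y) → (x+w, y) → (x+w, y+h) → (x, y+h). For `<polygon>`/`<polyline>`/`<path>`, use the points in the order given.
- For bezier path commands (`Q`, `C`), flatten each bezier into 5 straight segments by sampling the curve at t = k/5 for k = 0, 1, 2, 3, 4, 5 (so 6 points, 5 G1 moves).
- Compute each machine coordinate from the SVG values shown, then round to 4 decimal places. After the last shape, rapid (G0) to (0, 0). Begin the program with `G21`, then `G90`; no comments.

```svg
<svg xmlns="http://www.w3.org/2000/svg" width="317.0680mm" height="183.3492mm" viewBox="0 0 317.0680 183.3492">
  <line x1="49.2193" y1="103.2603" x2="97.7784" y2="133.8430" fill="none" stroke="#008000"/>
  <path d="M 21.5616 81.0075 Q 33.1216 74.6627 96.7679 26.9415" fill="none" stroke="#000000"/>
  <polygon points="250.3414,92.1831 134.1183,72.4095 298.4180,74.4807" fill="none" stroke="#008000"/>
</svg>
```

viewBox `0 0 317.0680 183.3492` with mm width/height → 1 unit = 1 mm. Flip: y_m = 183.3492 − y_svg.

**Shape 1** — `<line>` line segment, stroke `#008000` → score (S658, F1818). Machine vertices: (49.2193,80.0889) → (97.7784,49.5062). Open path.

**Shape 2** — `<path>` quadratic bezier, stroke `#000000` → engrave (S286, F3330). Control points (SVG): P0=(21.5616,81.0075), P1=(33.1216,74.6627), P2=(96.7679,26.9415); sampled at t=k/5. Machine vertices: (21.5616,102.3417) → (28.2691,106.5347) → (39.1434,114.0378) → (54.1847,124.8510) → (73.3928,138.9743) → (96.7679,156.4077). Open path.

**Shape 3** — `<polygon>` closed polygon, stroke `#008000` → score (S658, F1818). Machine vertices: (250.3414,91.1661) → (134.1183,110.9397) → (298.4180,108.8685) → (250.3414,91.1661). Closed: final G1 returns to the first vertex.

G21
G90
G0 X49.2193 Y80.0889
M3 S658
G1 X97.7784 Y49.5062 F1818
G0 X21.5616 Y102.3417
M3 S286
G1 X28.2691 Y106.5347 F3330
G1 X39.1434 Y114.0378 F3330
G1 X54.1847 Y124.8510 F3330
G1 X73.3928 Y138.9743 F3330
G1 X96.7679 Y156.4077 F3330
G0 X250.3414 Y91.1661
M3 S658
G1 X134.1183 Y110.9397 F1818
G1 X298.4180 Y108.8685 F1818
G1 X250.3414 Y91.1661 F1818
M5
G0 X0.0000 Y0.0000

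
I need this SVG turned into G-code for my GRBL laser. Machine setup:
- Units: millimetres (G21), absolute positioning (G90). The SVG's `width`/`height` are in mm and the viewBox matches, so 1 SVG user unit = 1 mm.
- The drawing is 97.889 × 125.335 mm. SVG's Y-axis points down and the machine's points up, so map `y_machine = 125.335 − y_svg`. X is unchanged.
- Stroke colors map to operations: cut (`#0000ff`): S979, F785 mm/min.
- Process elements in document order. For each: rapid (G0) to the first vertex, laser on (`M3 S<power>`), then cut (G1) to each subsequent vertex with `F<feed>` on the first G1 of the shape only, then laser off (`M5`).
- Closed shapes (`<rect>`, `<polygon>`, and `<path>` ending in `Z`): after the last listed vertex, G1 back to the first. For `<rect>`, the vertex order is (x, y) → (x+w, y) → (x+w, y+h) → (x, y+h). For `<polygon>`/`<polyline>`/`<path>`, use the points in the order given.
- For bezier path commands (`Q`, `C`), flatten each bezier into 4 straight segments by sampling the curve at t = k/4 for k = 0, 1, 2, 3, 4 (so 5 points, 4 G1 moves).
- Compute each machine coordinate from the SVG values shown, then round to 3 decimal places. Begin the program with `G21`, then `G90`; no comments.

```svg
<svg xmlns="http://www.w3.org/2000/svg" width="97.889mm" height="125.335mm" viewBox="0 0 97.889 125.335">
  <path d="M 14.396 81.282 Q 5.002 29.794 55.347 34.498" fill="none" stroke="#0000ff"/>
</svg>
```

G21
G90
G0 X14.396 Y44.053
M3 S979
G1 X13.433 Y66.285 F785
G1 X19.937 Y81.493
G1 X33.908 Y89.677
G1 X55.347 Y90.837
M5

1 u = 1 mm; y_m = 125.335 − y.

[1] `<path>` quadratic bezier, #0000ff→cut S979 F785: (14.396,44.053) → (13.433,66.285) → (19.937,81.493) → (33.908,89.677) → (55.347,90.837)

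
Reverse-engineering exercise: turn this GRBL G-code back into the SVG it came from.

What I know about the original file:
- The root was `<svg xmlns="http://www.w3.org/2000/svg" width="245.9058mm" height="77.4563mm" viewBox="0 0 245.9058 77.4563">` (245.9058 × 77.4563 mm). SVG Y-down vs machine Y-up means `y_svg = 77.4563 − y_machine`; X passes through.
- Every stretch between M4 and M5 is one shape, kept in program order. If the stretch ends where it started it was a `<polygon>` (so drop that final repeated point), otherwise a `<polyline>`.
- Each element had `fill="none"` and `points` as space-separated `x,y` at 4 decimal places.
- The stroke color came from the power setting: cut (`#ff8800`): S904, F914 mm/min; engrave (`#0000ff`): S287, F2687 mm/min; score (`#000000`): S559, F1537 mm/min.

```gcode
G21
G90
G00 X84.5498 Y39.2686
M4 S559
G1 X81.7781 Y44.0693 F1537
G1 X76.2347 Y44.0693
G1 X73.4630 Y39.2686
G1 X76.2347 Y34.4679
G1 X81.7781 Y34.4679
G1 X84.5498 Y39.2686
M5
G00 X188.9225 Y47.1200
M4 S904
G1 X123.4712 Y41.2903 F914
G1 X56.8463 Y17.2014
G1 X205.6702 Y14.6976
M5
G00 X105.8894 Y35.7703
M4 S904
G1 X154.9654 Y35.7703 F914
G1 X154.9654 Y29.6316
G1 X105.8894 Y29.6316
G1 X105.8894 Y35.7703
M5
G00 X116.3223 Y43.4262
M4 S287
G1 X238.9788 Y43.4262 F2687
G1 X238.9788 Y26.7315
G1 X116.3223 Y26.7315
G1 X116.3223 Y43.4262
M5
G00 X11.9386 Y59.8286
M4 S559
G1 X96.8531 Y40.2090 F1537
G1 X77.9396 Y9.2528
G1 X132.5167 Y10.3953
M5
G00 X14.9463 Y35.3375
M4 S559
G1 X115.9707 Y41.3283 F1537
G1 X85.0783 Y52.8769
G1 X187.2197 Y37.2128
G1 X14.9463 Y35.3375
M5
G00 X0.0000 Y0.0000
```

<svg xmlns="http://www.w3.org/2000/svg" width="245.9058mm" height="77.4563mm" viewBox="0 0 245.9058 77.4563">
  <polygon points="84.5498,38.1877 81.7781,33.3870 76.2347,33.3870 73.4630,38.1877 76.2347,42.9884 81.7781,42.9884" fill="none" stroke="#000000"/>
  <polyline points="188.9225,30.3363 123.4712,36.1660 56.8463,60.2549 205.6702,62.7587" fill="none" stroke="#ff8800"/>
  <polygon points="105.8894,41.6860 154.9654,41.6860 154.9654,47.8247 105.8894,47.8247" fill="none" stroke="#ff8800"/>
  <polygon points="116.3223,34.0301 238.9788,34.0301 238.9788,50.7248 116.3223,50.7248" fill="none" stroke="#0000ff"/>
  <polyline points="11.9386,17.6277 96.8531,37.2473 77.9396,68.2035 132.5167,67.0610" fill="none" stroke="#000000"/>
  <polygon points="14.9463,42.1188 115.9707,36.1280 85.0783,24.5794 187.2197,40.2435" fill="none" stroke="#000000"/>
</svg>

Machine Y-up, SVG Y-down with viewBox height 77.4563, so y_svg = 77.4563 − y_machine; X carries over.

Run 1: S559 ⇒ score layer `#000000`. The run returns to its start, so emit a `<polygon>` with points (Y-flipped): 84.5498,38.1877 81.7781,33.3870 76.2347,33.3870 73.4630,38.1877 76.2347,42.9884 81.7781,42.9884.

Run 2: the run's S904 means `#ff8800` (cut). The run is open, so emit a `<polyline>` with points (Y-flipped): 188.9225,30.3363 123.4712,36.1660 56.8463,60.2549 205.6702,62.7587.

Run 3: the run's S904 means `#ff8800` (cut). The run returns to its start, so emit a `<polygon>` with points (Y-flipped): 105.8894,41.6860 154.9654,41.6860 154.9654,47.8247 105.8894,47.8247.

Run 4: the run's S287 means `#0000ff` (engrave). The run returns to its start, so emit a `<polygon>` with points (Y-flipped): 116.3223,34.0301 238.9788,34.0301 238.9788,50.7248 116.3223,50.7248.

Run 5: power S559 maps to stroke `#000000` (score). The run is open, so emit a `<polyline>` with points (Y-flipped): 11.9386,17.6277 96.8531,37.2473 77.9396,68.2035 132.5167,67.0610.

Run 6: power S559 maps to stroke `#000000` (score). The run returns to its start, so emit a `<polygon>` with points (Y-flipped): 14.9463,42.1188 115.9707,36.1280 85.0783,24.5794 187.2197,40.2435.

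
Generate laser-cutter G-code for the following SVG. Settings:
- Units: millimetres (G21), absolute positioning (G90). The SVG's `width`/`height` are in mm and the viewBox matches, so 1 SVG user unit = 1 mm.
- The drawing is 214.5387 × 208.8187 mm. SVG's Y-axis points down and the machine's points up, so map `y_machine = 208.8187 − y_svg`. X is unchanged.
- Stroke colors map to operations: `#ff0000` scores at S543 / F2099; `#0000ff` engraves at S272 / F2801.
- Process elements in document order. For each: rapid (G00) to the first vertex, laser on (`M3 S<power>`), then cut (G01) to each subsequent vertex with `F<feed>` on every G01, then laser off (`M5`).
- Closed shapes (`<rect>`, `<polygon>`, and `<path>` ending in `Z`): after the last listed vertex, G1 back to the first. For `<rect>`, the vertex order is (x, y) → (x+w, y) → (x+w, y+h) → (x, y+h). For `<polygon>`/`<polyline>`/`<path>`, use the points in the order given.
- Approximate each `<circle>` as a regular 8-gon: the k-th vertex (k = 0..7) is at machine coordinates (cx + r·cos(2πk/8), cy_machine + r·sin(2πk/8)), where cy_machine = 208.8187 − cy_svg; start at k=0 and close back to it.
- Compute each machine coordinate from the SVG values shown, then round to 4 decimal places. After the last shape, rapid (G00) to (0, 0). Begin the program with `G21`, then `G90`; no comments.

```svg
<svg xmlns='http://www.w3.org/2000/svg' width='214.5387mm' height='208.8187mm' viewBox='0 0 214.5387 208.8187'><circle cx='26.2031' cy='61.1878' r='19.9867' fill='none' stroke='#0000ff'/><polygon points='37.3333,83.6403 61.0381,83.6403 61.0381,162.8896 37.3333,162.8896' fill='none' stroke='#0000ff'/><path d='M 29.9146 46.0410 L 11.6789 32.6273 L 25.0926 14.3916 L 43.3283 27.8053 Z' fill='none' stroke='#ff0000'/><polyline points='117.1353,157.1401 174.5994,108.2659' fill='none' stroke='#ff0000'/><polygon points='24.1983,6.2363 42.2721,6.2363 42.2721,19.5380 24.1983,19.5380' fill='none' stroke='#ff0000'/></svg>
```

G21
G90
G00 X46.1898 Y147.6309
M3 S272
G01 X40.3358 Y161.7636 F2801
G01 X26.2031 Y167.6176 F2801
G01 X12.0704 Y161.7636 F2801
G01 X6.2164 Y147.6309 F2801
G01 X12.0704 Y133.4982 F2801
G01 X26.2031 Y127.6442 F2801
G01 X40.3358 Y133.4982 F2801
G01 X46.1898 Y147.6309 F2801
M5
G00 X37.3333 Y125.1784
M3 S272
G01 X61.0381 Y125.1784 F2801
G01 X61.0381 Y45.9291 F2801
G01 X37.3333 Y45.9291 F2801
G01 X37.3333 Y125.1784 F2801
M5
G00 X29.9146 Y162.7777
M3 S543
G01 X11.6789 Y176.1914 F2099
G01 X25.0926 Y194.4271 F2099
G01 X43.3283 Y181.0134 F2099
G01 X29.9146 Y162.7777 F2099
M5
G00 X117.1353 Y51.6786
M3 S543
G01 X174.5994 Y100.5528 F2099
M5
G00 X24.1983 Y202.5824
M3 S543
G01 X42.2721 Y202.5824 F2099
G01 X42.2721 Y189.2807 F2099
G01 X24.1983 Y189.2807 F2099
G01 X24.1983 Y202.5824 F2099
M5
G00 X0.0000 Y0.0000

1 u = 1 mm; y_m = 208.8187 − y.

[1] `<circle>` circle, #0000ff→engrave S272 F2801: (46.1898,147.6309) → (40.3358,161.7636) → (26.2031,167.6176) → (12.0704,161.7636) → (6.2164,147.6309) → (12.0704,133.4982) → (26.2031,127.6442) → (40.3358,133.4982) → (46.1898,147.6309) (closed)

[2] `<polygon>` rectangle, #0000ff→engrave S272 F2801: (37.3333,125.1784) → (61.0381,125.1784) → (61.0381,45.9291) → (37.3333,45.9291) → (37.3333,125.1784) (closed)

[3] `<path>` regular polygon, #ff0000→score S543 F2099: (29.9146,162.7777) → (11.6789,176.1914) → (25.0926,194.4271) → (43.3283,181.0134) → (29.9146,162.7777) (closed)

[4] `<polyline>` line segment, #ff0000→score S543 F2099: (117.1353,51.6786) → (174.5994,100.5528)

[5] `<polygon>` rectangle, #ff0000→score S543 F2099: (24.1983,202.5824) → (42.2721,202.5824) → (42.2721,189.2807) → (24.1983,189.2807) → (24.1983,202.5824) (closed)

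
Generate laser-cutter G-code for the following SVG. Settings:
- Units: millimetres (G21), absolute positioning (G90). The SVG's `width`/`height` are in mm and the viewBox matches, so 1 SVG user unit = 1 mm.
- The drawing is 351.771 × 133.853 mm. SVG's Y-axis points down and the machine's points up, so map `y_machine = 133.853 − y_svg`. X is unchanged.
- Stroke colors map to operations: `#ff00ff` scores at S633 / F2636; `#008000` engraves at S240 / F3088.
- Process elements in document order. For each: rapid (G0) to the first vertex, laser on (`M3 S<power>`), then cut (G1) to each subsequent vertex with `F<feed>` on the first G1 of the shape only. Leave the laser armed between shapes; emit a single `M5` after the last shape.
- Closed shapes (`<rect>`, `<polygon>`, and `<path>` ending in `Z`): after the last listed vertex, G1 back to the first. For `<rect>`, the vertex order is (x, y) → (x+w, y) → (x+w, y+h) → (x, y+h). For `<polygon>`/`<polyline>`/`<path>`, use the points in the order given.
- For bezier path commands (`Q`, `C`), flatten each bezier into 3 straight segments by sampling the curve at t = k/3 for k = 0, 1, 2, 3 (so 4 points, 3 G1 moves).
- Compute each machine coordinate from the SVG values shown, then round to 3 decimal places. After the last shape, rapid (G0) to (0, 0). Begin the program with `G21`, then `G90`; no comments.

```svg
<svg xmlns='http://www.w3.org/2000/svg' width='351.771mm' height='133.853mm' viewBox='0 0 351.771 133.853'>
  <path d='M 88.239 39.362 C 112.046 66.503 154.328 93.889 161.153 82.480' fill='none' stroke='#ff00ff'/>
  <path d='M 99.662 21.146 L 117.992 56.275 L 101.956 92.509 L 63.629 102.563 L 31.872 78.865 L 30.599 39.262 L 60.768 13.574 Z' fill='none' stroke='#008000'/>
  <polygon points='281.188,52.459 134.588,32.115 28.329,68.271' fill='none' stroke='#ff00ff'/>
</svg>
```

Since the viewBox matches the mm dimensions, user units are millimetres directly. The only transform is the Y-flip y_m = 133.853 − y_svg.

Shape 1 is a cubic bezier drawn with `<path>`. Its stroke #ff00ff means score at S633, F2636. After flipping Y the toolpath is (88.239,94.491) → (116.207,68.714) → (144.506,51.450) → (161.153,51.373).

Shape 2 is a regular polygon drawn with `<path>`. Its stroke #008000 means engrave at S240, F3088. After flipping Y the toolpath is (99.662,112.707) → (117.992,77.578) → (101.956,41.344) → (63.629,31.290) → (31.872,54.988) → (30.599,94.591) → (60.768,120.279) → (99.662,112.707), returning to the start.

Shape 3 is a closed polygon drawn with `<polygon>`. Its stroke #ff00ff means score at S633, F2636. After flipping Y the toolpath is (281.188,81.394) → (134.588,101.738) → (28.329,65.582) → (281.188,81.394), returning to the start.

G21
G90
G0 X88.239 Y94.491
M3 S633
G1 X116.207 Y68.714 F2636
G1 X144.506 Y51.450
G1 X161.153 Y51.373
G0 X99.662 Y112.707
M3 S240
G1 X117.992 Y77.578 F3088
G1 X101.956 Y41.344
G1 X63.629 Y31.290
G1 X31.872 Y54.988
G1 X30.599 Y94.591
G1 X60.768 Y120.279
G1 X99.662 Y112.707
G0 X281.188 Y81.394
M3 S633
G1 X134.588 Y101.738 F2636
G1 X28.329 Y65.582
G1 X281.188 Y81.394
M5
G0 X0.000 Y0.000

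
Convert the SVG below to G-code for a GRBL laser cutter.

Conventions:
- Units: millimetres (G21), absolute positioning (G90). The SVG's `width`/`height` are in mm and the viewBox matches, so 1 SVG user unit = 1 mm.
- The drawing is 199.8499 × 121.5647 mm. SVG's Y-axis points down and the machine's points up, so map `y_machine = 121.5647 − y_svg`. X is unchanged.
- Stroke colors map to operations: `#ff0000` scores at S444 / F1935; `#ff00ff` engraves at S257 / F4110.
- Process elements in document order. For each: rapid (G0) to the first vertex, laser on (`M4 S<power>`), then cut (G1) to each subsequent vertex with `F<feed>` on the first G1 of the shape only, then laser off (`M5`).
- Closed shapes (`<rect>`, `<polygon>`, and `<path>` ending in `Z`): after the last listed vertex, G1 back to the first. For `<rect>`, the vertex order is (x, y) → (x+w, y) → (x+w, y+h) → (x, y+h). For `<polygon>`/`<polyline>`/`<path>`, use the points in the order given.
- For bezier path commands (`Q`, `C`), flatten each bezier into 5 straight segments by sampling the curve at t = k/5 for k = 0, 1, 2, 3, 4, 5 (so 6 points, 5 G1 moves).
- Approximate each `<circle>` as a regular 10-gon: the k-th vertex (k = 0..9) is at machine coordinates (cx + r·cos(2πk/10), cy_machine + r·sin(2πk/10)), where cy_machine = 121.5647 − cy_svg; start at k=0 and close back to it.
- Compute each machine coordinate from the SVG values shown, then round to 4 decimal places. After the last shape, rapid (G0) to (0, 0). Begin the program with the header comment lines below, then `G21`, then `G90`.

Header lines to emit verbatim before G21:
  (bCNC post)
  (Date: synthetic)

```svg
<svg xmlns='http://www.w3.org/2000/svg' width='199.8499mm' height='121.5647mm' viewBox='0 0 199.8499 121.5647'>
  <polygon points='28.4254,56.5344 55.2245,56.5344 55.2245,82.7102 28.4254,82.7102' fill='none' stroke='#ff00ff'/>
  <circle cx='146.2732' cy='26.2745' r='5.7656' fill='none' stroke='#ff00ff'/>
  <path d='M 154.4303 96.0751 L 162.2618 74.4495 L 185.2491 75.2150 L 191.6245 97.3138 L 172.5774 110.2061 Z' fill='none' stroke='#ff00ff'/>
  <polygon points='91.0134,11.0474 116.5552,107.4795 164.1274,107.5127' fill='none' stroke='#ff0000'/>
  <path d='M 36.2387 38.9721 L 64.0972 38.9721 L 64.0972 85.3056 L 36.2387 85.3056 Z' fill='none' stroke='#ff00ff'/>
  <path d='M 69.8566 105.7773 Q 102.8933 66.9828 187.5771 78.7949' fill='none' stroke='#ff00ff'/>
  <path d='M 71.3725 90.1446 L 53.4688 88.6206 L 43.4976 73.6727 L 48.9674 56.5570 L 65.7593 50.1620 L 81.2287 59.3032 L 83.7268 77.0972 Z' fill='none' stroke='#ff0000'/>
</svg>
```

viewBox `0 0 199.8499 121.5647` with mm width/height → 1 unit = 1 mm. Flip: y_m = 121.5647 − y_svg.

**Shape 1** — `<polygon>` rectangle, stroke `#ff00ff` → engrave (S257, F4110). Machine vertices: (28.4254,65.0303) → (55.2245,65.0303) → (55.2245,38.8545) → (28.4254,38.8545) → (28.4254,65.0303). Closed: final G1 returns to the first vertex.

**Shape 2** — `<circle>` circle, stroke `#ff00ff` → engrave (S257, F4110). Machine vertices: (152.0388,95.2902) → (150.9377,98.6791) → (148.0549,100.7736) → (144.4915,100.7736) → (141.6087,98.6791) → (140.5076,95.2902) → (141.6087,91.9013) → (144.4915,89.8068) → (148.0549,89.8068) → (150.9377,91.9013) → (152.0388,95.2902). Closed: final G1 returns to the first vertex.

**Shape 3** — `<path>` regular polygon, stroke `#ff00ff` → engrave (S257, F4110). Machine vertices: (154.4303,25.4896) → (162.2618,47.1152) → (185.2491,46.3497) → (191.6245,24.2509) → (172.5774,11.3586) → (154.4303,25.4896). Closed: final G1 returns to the first vertex.

**Shape 4** — `<polygon>` closed polygon, stroke `#ff0000` → score (S444, F1935). Machine vertices: (91.0134,110.5173) → (116.5552,14.0852) → (164.1274,14.0520) → (91.0134,110.5173). Closed: final G1 returns to the first vertex.

**Shape 5** — `<path>` rectangle, stroke `#ff00ff` → engrave (S257, F4110). Machine vertices: (36.2387,82.5926) → (64.0972,82.5926) → (64.0972,36.2591) → (36.2387,36.2591) → (36.2387,82.5926). Closed: final G1 returns to the first vertex.

**Shape 6** — `<path>` quadratic bezier, stroke `#ff00ff` → engrave (S257, F4110). Control points (SVG): P0=(69.8566,105.7773), P1=(102.8933,66.9828), P2=(187.5771,78.7949); sampled at t=k/5. Machine vertices: (69.8566,15.7874) → (85.1372,29.2809) → (104.5495,38.7259) → (128.0936,44.1224) → (155.7695,45.4704) → (187.5771,42.7698). Open path.

**Shape 7** — `<path>` regular polygon, stroke `#ff0000` → score (S444, F1935). Machine vertices: (71.3725,31.4201) → (53.4688,32.9441) → (43.4976,47.8920) → (48.9674,65.0077) → (65.7593,71.4027) → (81.2287,62.2615) → (83.7268,44.4675) → (71.3725,31.4201). Closed: final G1 returns to the first vertex.

(bCNC post)
(Date: synthetic)
G21
G90
G0 X28.4254 Y65.0303
M4 S257
G1 X55.2245 Y65.0303 F4110
G1 X55.2245 Y38.8545
G1 X28.4254 Y38.8545
G1 X28.4254 Y65.0303
M5
G0 X152.0388 Y95.2902
M4 S257
G1 X150.9377 Y98.6791 F4110
G1 X148.0549 Y100.7736
G1 X144.4915 Y100.7736
G1 X141.6087 Y98.6791
G1 X140.5076 Y95.2902
G1 X141.6087 Y91.9013
G1 X144.4915 Y89.8068
G1 X148.0549 Y89.8068
G1 X150.9377 Y91.9013
G1 X152.0388 Y95.2902
M5
G0 X154.4303 Y25.4896
M4 S257
G1 X162.2618 Y47.1152 F4110
G1 X185.2491 Y46.3497
G1 X191.6245 Y24.2509
G1 X172.5774 Y11.3586
G1 X154.4303 Y25.4896
M5
G0 X91.0134 Y110.5173
M4 S444
G1 X116.5552 Y14.0852 F1935
G1 X164.1274 Y14.0520
G1 X91.0134 Y110.5173
M5
G0 X36.2387 Y82.5926
M4 S257
G1 X64.0972 Y82.5926 F4110
G1 X64.0972 Y36.2591
G1 X36.2387 Y36.2591
G1 X36.2387 Y82.5926
M5
G0 X69.8566 Y15.7874
M4 S257
G1 X85.1372 Y29.2809 F4110
G1 X104.5495 Y38.7259
G1 X128.0936 Y44.1224
G1 X155.7695 Y45.4704
G1 X187.5771 Y42.7698
M5
G0 X71.3725 Y31.4201
M4 S444
G1 X53.4688 Y32.9441 F1935
G1 X43.4976 Y47.8920
G1 X48.9674 Y65.0077
G1 X65.7593 Y71.4027
G1 X81.2287 Y62.2615
G1 X83.7268 Y44.4675
G1 X71.3725 Y31.4201
M5
G0 X0.0000 Y0.0000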